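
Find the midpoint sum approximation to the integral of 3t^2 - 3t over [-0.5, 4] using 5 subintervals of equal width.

39.58875

Δt = (4 − (-0.5))/5 = 0.9.
Midpoints: -0.05, 0.85, 1.75, 2.65, 3.55.
f(-0.05) = 0.1575, f(0.85) = -0.3825, f(1.75) = 3.9375, f(2.65) = 13.1175, f(3.55) = 27.1575.
Sum = Δt · [f(-0.05) + f(0.85) + f(1.75) + f(2.65) + f(3.55)].
Sum = 39.58875.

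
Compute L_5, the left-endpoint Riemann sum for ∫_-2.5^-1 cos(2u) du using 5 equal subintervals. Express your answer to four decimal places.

-0.8009

Δu = (-1 − (-2.5))/5 = 0.3.
Left endpoints: -2.5, -2.2, -1.9, -1.6, -1.3.
f(-2.5) ≈ 0.2837, f(-2.2) ≈ -0.3073, f(-1.9) ≈ -0.7910, f(-1.6) ≈ -0.9983, f(-1.3) ≈ -0.8569.
Sum = Δu · [f(-2.5) + f(-2.2) + f(-1.9) + f(-1.6) + f(-1.3)].
Sum ≈ -0.8009.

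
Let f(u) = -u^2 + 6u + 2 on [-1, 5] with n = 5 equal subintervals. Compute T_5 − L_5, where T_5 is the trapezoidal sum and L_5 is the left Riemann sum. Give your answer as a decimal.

T_5 = 40.56.
L_5 = 33.36.
T_5 − L_5 = 7.2.

7.2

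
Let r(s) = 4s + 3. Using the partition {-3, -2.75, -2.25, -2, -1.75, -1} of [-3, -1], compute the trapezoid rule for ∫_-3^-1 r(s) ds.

Subinterval widths: 0.25, 0.5, 0.25, 0.25, 0.75.
r(-3) = -9, r(-2.75) = -8, r(-2.25) = -6, r(-2) = -5, r(-1.75) = -4, r(-1) = -1.
On each subinterval the trapezoid contributes (Δs_i/2)·[r(s_{i-1}) + r(s_i)].
Sum = -10.

-10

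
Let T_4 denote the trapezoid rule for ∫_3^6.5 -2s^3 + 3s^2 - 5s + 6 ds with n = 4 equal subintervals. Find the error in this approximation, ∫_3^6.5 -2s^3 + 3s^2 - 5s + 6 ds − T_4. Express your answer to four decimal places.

11.3887

Exact integral: ∫_3^6.5 f(s) ds = -666.53125.
T_4 ≈ -677.919922.
Error ≈ -666.53125 − (-677.919922) ≈ 11.3887.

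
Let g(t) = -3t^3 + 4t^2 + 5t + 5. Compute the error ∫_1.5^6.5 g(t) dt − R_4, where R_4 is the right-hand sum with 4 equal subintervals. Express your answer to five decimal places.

Exact integral: ∫_1.5^6.5 g(t) dt ≈ -848.3333333.
R_4 = -1282.96875.
Error ≈ -848.3333333 − (-1282.96875) ≈ 434.63542.

434.63542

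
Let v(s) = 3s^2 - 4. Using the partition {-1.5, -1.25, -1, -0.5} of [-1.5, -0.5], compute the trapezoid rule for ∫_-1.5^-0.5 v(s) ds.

-0.671875

Subinterval widths: 0.25, 0.25, 0.5.
v(-1.5) = 2.75, v(-1.25) = 0.6875, v(-1) = -1, v(-0.5) = -3.25.
On each subinterval the trapezoid contributes (Δs_i/2)·[v(s_{i-1}) + v(s_i)].
Sum = -0.671875.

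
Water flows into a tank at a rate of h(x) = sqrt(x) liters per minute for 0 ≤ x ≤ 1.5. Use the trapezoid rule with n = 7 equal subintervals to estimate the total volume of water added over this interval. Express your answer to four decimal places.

Δx = (1.5 − 0)/7 = 3/14.
h(0) ≈ 0.0000, h(3/14) ≈ 0.4629, h(3/7) ≈ 0.6547, h(9/14) ≈ 0.8018, h(6/7) ≈ 0.9258, h(15/14) ≈ 1.0351, h(9/7) ≈ 1.1339, h(1.5) ≈ 1.2247.
T_7 = (Δx/2)·[h(x_0) + 2h(x_1) + ... + 2h(x_{6}) + h(x_7)].
Sum ≈ 1.2057.

1.2057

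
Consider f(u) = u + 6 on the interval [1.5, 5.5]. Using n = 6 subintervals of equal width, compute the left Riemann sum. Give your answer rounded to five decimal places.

Δu = (5.5 − 1.5)/6 = 2/3.
Left endpoints: 1.5, 13/6, 17/6, 3.5, 25/6, 29/6.
f(1.5) = 7.5, f(13/6) = 49/6, f(17/6) = 53/6, f(3.5) = 9.5, f(25/6) = 61/6, f(29/6) = 65/6.
Sum = Δu · [f(1.5) + f(13/6) + f(17/6) + ...].
Sum ≈ 36.66667.

36.66667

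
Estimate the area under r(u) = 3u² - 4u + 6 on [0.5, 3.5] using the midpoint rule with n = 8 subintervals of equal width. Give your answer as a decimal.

36.64453125

Δu = (3.5 − 0.5)/8 = 0.375.
Midpoints: 0.6875, 1.0625, 1.4375, 1.8125, 2.1875, 2.5625, 2.9375, 3.3125.
r(0.6875) = 4.66796875, r(1.0625) = 5.13671875, r(1.4375) = 6.44921875, r(1.8125) = 8.60546875, r(2.1875) = 11.60546875, r(2.5625) = 15.44921875, r(2.9375) = 20.13671875, r(3.3125) = 25.66796875.
Sum = Δu · [r(0.6875) + r(1.0625) + r(1.4375) + ...].
Sum = 36.64453125.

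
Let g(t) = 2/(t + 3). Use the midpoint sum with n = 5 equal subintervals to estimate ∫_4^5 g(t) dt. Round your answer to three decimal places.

Δt = (5 − 4)/5 = 0.2.
Midpoints: 4.1, 4.3, 4.5, 4.7, 4.9.
g(4.1) = 20/71, g(4.3) = 20/73, g(4.5) = 4/15, g(4.7) = 20/77, g(4.9) = 20/79.
Sum = Δt · [g(4.1) + g(4.3) + g(4.5) + g(4.7) + g(4.9)].
Sum ≈ 0.267.

0.267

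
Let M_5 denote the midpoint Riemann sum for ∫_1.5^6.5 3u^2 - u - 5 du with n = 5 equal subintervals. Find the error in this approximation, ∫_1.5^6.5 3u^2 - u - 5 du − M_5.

1.25

Exact integral: ∫_1.5^6.5 f(u) du = 226.25.
M_5 = 225.
Error = 226.25 − 225 = 1.25.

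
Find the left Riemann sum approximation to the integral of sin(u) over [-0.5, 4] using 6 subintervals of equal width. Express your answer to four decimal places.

1.5628

Δu = (4 − (-0.5))/6 = 0.75.
Left endpoints: -0.5, 0.25, 1, 1.75, 2.5, 3.25.
f(-0.5) ≈ -0.4794, f(0.25) ≈ 0.2474, f(1) ≈ 0.8415, f(1.75) ≈ 0.9840, f(2.5) ≈ 0.5985, f(3.25) ≈ -0.1082.
Sum = Δu · [f(-0.5) + f(0.25) + f(1) + ...].
Sum ≈ 1.5628.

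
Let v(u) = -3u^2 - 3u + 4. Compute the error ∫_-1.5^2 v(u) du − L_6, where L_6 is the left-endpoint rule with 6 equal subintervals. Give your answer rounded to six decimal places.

-3.998264

Exact integral: ∫_-1.5^2 v(u) du = 0.
L_6 ≈ 3.99826389.
Error ≈ 0 − 3.99826389 ≈ -3.998264.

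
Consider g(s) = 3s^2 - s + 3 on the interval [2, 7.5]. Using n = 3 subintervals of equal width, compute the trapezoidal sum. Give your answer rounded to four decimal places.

413.4931

Δs = (7.5 − 2)/3 = 11/6.
g(2) = 13, g(23/6) = 43.25, g(17/3) = 281/3, g(7.5) = 164.25.
T_3 = (Δs/2)·[g(s_0) + 2g(s_1) + 2g(s_2) + g(s_3)].
Sum ≈ 413.4931.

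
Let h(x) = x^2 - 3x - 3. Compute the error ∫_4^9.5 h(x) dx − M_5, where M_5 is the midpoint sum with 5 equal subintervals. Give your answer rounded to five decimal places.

Exact integral: ∫_4^9.5 h(x) dx ≈ 136.5833333.
M_5 = 136.02875.
Error ≈ 136.5833333 − 136.02875 ≈ 0.55458.

0.55458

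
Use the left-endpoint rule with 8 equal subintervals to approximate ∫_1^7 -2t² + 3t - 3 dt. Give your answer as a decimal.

Δt = (7 − 1)/8 = 0.75.
Left endpoints: 1, 1.75, 2.5, 3.25, 4, 4.75, 5.5, 6.25.
f(1) = -2, f(1.75) = -3.875, f(2.5) = -8, f(3.25) = -14.375, f(4) = -23, f(4.75) = -33.875, f(5.5) = -47, f(6.25) = -62.375.
Sum = Δt · [f(1) + f(1.75) + f(2.5) + ...].
Sum = -145.875.

-145.875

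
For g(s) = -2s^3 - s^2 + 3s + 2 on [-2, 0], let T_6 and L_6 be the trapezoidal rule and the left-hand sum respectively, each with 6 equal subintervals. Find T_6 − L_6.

-1

T_6 ≈ 3.51852.
L_6 ≈ 4.51852.
T_6 − L_6 = -1.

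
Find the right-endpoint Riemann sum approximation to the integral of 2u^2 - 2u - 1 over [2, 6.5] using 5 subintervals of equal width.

166.59

Δu = (6.5 − 2)/5 = 0.9.
Right endpoints: 2.9, 3.8, 4.7, 5.6, 6.5.
f(2.9) = 10.02, f(3.8) = 20.28, f(4.7) = 33.78, f(5.6) = 50.52, f(6.5) = 70.5.
Sum = Δu · [f(2.9) + f(3.8) + f(4.7) + f(5.6) + f(6.5)].
Sum = 166.59.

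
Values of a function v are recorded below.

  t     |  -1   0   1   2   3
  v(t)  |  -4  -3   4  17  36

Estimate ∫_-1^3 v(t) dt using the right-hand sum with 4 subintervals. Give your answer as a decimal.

Δt = 1.
Sum = 1·[(-3) + 4 + 17 + 36] = 54.

54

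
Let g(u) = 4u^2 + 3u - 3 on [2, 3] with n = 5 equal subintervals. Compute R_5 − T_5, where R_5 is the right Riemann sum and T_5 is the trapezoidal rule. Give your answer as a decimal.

2.3

R_5 = 32.16.
T_5 = 29.86.
R_5 − T_5 = 2.3.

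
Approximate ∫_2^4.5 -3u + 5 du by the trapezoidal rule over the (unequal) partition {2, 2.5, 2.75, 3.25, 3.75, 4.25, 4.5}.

Subinterval widths: 0.5, 0.25, 0.5, 0.5, 0.5, 0.25.
f(2) = -1, f(2.5) = -2.5, f(2.75) = -3.25, f(3.25) = -4.75, f(3.75) = -6.25, f(4.25) = -7.75, f(4.5) = -8.5.
On each subinterval the trapezoid contributes (Δu_i/2)·[f(u_{i-1}) + f(u_i)].
Sum = -11.875.

-11.875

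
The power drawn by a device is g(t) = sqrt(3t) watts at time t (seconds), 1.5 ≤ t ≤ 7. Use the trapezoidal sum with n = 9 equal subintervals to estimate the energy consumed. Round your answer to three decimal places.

Δt = (7 − 1.5)/9 = 11/18.
g(1.5) ≈ 2.121, g(19/9) ≈ 2.517, g(49/18) ≈ 2.858, g(10/3) ≈ 3.162, g(71/18) ≈ 3.440, g(41/9) ≈ 3.697, g(31/6) ≈ 3.937, g(52/9) ≈ 4.163, g(115/18) ≈ 4.378, g(7) ≈ 4.583.
T_9 = (Δt/2)·[g(t_0) + 2g(t_1) + ... + 2g(t_{8}) + g(t_9)].
Sum ≈ 19.252.

19.252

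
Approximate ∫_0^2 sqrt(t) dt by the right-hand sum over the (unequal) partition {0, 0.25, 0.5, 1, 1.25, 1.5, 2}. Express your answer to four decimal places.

Subinterval widths: 0.25, 0.25, 0.5, 0.25, 0.25, 0.5.
Right endpoints: 0.25, 0.5, 1, 1.25, 1.5, 2.
f(0.25) ≈ 0.5000, f(0.5) ≈ 0.7071, f(1) ≈ 1.0000, f(1.25) ≈ 1.1180, f(1.5) ≈ 1.2247, f(2) ≈ 1.4142.
Sum = Σ Δt_i · f(t_i).
Sum ≈ 2.0946.

2.0946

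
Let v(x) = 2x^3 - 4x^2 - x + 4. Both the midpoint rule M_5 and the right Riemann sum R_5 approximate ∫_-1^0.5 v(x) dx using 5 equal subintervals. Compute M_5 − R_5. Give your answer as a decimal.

M_5 = 4.468125.
R_5 = 4.845.
M_5 − R_5 = -0.376875.

-0.376875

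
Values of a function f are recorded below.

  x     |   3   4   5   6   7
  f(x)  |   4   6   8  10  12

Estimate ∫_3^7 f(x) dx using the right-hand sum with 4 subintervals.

36

Δx = 1.
Sum = 1·[6 + 8 + 10 + 12] = 36.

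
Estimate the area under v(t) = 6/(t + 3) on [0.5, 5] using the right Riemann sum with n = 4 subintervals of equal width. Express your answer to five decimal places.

Δt = (5 − 0.5)/4 = 1.125.
Right endpoints: 1.625, 2.75, 3.875, 5.
v(1.625) = 48/37, v(2.75) = 24/23, v(3.875) = 48/55, v(5) = 0.75.
Sum = Δt · [v(1.625) + v(2.75) + v(3.875) + v(5)].
Sum ≈ 4.45894.

4.45894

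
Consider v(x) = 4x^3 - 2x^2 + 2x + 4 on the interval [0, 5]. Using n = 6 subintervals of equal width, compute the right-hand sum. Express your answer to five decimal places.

794.53704

Δx = (5 − 0)/6 = 5/6.
Right endpoints: 5/6, 5/3, 2.5, 10/3, 25/6, 5.
v(5/6) = 178/27, v(5/3) = 548/27, v(2.5) = 59, v(10/3) = 3688/27, v(25/6) = 7208/27, v(5) = 464.
Sum = Δx · [v(5/6) + v(5/3) + v(2.5) + ...].
Sum ≈ 794.53704.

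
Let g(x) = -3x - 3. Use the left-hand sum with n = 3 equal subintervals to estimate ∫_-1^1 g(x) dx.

Δx = (1 − (-1))/3 = 2/3.
Left endpoints: -1, -1/3, 1/3.
g(-1) = 0, g(-1/3) = -2, g(1/3) = -4.
Sum = Δx · [g(-1) + g(-1/3) + g(1/3)].
Sum = -4.

-4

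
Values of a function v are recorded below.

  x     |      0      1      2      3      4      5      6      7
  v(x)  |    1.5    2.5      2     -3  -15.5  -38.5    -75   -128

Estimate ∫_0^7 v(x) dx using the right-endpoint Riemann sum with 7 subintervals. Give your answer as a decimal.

-255.5

Δx = 1.
Sum = 1·[2.5 + 2 + (-3) + (-15.5) + (-38.5) + (-75) + (-128)] = -255.5.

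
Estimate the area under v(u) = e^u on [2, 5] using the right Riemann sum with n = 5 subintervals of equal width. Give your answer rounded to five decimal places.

Δu = (5 − 2)/5 = 0.6.
Right endpoints: 2.6, 3.2, 3.8, 4.4, 5.
v(2.6) ≈ 13.46374, v(3.2) ≈ 24.53253, v(3.8) ≈ 44.70118, v(4.4) ≈ 81.45087, v(5) ≈ 148.41316.
Sum = Δu · [v(2.6) + v(3.2) + v(3.8) + v(4.4) + v(5)].
Sum ≈ 187.53689.

187.53689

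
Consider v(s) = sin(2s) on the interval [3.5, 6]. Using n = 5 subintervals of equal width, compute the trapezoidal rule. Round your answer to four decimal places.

Δs = (6 − 3.5)/5 = 0.5.
v(3.5) ≈ 0.6570, v(4) ≈ 0.9894, v(4.5) ≈ 0.4121, v(5) ≈ -0.5440, v(5.5) ≈ -1.0000, v(6) ≈ -0.5366.
T_5 = (Δs/2)·[v(s_0) + 2v(s_1) + ... + 2v(s_{4}) + v(s_5)].
Sum ≈ -0.0412.

-0.0412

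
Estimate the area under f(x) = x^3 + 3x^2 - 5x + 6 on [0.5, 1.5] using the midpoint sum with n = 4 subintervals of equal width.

5.46875

Δx = (1.5 − 0.5)/4 = 0.25.
Midpoints: 0.625, 0.875, 1.125, 1.375.
f(0.625) = 2197/512, f(0.875) = 2351/512, f(1.125) = 2865/512, f(1.375) = 3787/512.
Sum = Δx · [f(0.625) + f(0.875) + f(1.125) + f(1.375)].
Sum = 5.46875.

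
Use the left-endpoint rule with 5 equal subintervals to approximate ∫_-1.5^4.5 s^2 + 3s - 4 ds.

14.34

Δs = (4.5 − (-1.5))/5 = 1.2.
Left endpoints: -1.5, -0.3, 0.9, 2.1, 3.3.
f(-1.5) = -6.25, f(-0.3) = -4.81, f(0.9) = -0.49, f(2.1) = 6.71, f(3.3) = 16.79.
Sum = Δs · [f(-1.5) + f(-0.3) + f(0.9) + f(2.1) + f(3.3)].
Sum = 14.34.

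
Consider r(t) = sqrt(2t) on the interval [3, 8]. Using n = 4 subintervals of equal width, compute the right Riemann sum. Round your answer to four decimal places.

17.3829

Δt = (8 − 3)/4 = 1.25.
Right endpoints: 4.25, 5.5, 6.75, 8.
r(4.25) ≈ 2.9155, r(5.5) ≈ 3.3166, r(6.75) ≈ 3.6742, r(8) ≈ 4.0000.
Sum = Δt · [r(4.25) + r(5.5) + r(6.75) + r(8)].
Sum ≈ 17.3829.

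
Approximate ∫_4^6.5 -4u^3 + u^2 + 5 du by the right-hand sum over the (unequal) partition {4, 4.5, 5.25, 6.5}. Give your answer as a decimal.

-1893.375

Subinterval widths: 0.5, 0.75, 1.25.
Right endpoints: 4.5, 5.25, 6.5.
f(4.5) = -339.25, f(5.25) = -546.25, f(6.5) = -1051.25.
Sum = Σ Δu_i · f(u_i).
Sum = -1893.375.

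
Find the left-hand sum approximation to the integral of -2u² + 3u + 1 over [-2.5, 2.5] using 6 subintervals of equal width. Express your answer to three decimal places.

-23.241

Δu = (2.5 − (-2.5))/6 = 5/6.
Left endpoints: -2.5, -5/3, -5/6, 0, 5/6, 5/3.
f(-2.5) = -19, f(-5/3) = -86/9, f(-5/6) = -26/9, f(0) = 1, f(5/6) = 19/9, f(5/3) = 4/9.
Sum = Δu · [f(-2.5) + f(-5/3) + f(-5/6) + ...].
Sum ≈ -23.241.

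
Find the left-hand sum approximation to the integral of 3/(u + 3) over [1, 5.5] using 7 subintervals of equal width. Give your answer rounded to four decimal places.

Δu = (5.5 − 1)/7 = 9/14.
Left endpoints: 1, 23/14, 16/7, 41/14, 25/7, 59/14, 34/7.
f(1) = 0.75, f(23/14) = 42/65, f(16/7) = 21/37, f(41/14) = 42/83, f(25/7) = 21/46, f(59/14) = 42/101, f(34/7) = 21/55.
Sum = Δu · [f(1) + f(23/14) + f(16/7) + ...].
Sum ≈ 2.3940.

2.3940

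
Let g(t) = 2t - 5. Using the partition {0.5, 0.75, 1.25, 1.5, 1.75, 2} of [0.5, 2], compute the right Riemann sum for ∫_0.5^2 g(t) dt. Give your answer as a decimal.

Subinterval widths: 0.25, 0.5, 0.25, 0.25, 0.25.
Right endpoints: 0.75, 1.25, 1.5, 1.75, 2.
g(0.75) = -3.5, g(1.25) = -2.5, g(1.5) = -2, g(1.75) = -1.5, g(2) = -1.
Sum = Σ Δt_i · g(t_i).
Sum = -3.25.

-3.25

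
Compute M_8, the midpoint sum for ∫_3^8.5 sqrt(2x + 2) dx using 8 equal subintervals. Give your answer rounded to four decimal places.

Δx = (8.5 − 3)/8 = 0.6875.
Midpoints: 3.34375, 4.03125, 4.71875, 5.40625, 6.09375, 6.78125, 7.46875, 8.15625.
f(3.34375) ≈ 2.9475, f(4.03125) ≈ 3.1721, f(4.71875) ≈ 3.3819, f(5.40625) ≈ 3.5795, f(6.09375) ≈ 3.7666, f(6.78125) ≈ 3.9449, f(7.46875) ≈ 4.1155, f(8.15625) ≈ 4.2793.
Sum = Δx · [f(3.34375) + f(4.03125) + f(4.71875) + ...].
Sum ≈ 20.0663.

20.0663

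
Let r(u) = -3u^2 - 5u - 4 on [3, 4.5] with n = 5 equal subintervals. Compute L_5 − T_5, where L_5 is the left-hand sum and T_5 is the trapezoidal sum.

L_5 = -92.13.
T_5 = -98.3175.
L_5 − T_5 = 6.1875.

6.1875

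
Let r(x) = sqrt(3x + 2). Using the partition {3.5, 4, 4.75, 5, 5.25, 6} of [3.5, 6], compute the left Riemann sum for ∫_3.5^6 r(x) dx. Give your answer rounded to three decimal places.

Subinterval widths: 0.5, 0.75, 0.25, 0.25, 0.75.
Left endpoints: 3.5, 4, 4.75, 5, 5.25.
r(3.5) ≈ 3.536, r(4) ≈ 3.742, r(4.75) ≈ 4.031, r(5) ≈ 4.123, r(5.25) ≈ 4.213.
Sum = Σ Δx_i · r(x_i).
Sum ≈ 9.772.

9.772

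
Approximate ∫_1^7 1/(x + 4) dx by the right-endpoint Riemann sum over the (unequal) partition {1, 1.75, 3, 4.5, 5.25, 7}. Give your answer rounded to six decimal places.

0.725649

Subinterval widths: 0.75, 1.25, 1.5, 0.75, 1.75.
Right endpoints: 1.75, 3, 4.5, 5.25, 7.
f(1.75) = 4/23, f(3) = 1/7, f(4.5) = 2/17, f(5.25) = 4/37, f(7) = 1/11.
Sum = Σ Δx_i · f(x_i).
Sum ≈ 0.725649.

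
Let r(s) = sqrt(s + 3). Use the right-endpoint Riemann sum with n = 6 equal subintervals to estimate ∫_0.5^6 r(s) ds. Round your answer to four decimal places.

Δs = (6 − 0.5)/6 = 11/12.
Right endpoints: 17/12, 7/3, 3.25, 25/6, 61/12, 6.
r(17/12) ≈ 2.1016, r(7/3) ≈ 2.3094, r(3.25) ≈ 2.5000, r(25/6) ≈ 2.6771, r(61/12) ≈ 2.8431, r(6) ≈ 3.0000.
Sum = Δs · [r(17/12) + r(7/3) + r(3.25) + ...].
Sum ≈ 14.1452.

14.1452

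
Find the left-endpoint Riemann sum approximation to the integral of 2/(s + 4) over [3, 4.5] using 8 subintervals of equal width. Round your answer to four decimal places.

Δs = (4.5 − 3)/8 = 0.1875.
Left endpoints: 3, 3.1875, 3.375, 3.5625, 3.75, 3.9375, 4.125, 4.3125.
f(3) = 2/7, f(3.1875) = 32/115, f(3.375) = 16/59, f(3.5625) = 32/121, f(3.75) = 8/31, f(3.9375) = 32/127, f(4.125) = 16/65, f(4.3125) = 32/133.
Sum = Δs · [f(3) + f(3.1875) + f(3.375) + ...].
Sum ≈ 0.3931.

0.3931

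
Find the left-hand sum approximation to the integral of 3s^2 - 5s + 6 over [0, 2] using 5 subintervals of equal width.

Δs = (2 − 0)/5 = 0.4.
Left endpoints: 0, 0.4, 0.8, 1.2, 1.6.
f(0) = 6, f(0.4) = 4.48, f(0.8) = 3.92, f(1.2) = 4.32, f(1.6) = 5.68.
Sum = Δs · [f(0) + f(0.4) + f(0.8) + f(1.2) + f(1.6)].
Sum = 9.76.

9.76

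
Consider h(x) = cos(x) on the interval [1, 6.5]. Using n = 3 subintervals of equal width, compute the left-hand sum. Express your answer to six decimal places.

Δx = (6.5 − 1)/3 = 11/6.
Left endpoints: 1, 17/6, 14/3.
h(1) ≈ 0.540302, h(17/6) ≈ -0.952863, h(14/3) ≈ -0.045706.
Sum = Δx · [h(1) + h(17/6) + h(14/3)].
Sum ≈ -0.840157.

-0.840157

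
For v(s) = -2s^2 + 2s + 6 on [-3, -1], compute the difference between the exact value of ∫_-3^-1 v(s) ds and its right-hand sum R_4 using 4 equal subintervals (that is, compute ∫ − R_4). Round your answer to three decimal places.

Exact integral: ∫_-3^-1 v(s) ds ≈ -13.33333.
R_4 = -8.5.
Error ≈ -13.33333 − (-8.5) ≈ -4.833.

-4.833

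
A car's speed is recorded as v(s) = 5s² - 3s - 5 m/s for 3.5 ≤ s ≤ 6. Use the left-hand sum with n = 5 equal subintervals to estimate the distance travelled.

Δs = (6 − 3.5)/5 = 0.5.
Left endpoints: 3.5, 4, 4.5, 5, 5.5.
v(3.5) = 45.75, v(4) = 63, v(4.5) = 82.75, v(5) = 105, v(5.5) = 129.75.
Sum = Δs · [v(3.5) + v(4) + v(4.5) + v(5) + v(5.5)].
Sum = 213.125.

213.125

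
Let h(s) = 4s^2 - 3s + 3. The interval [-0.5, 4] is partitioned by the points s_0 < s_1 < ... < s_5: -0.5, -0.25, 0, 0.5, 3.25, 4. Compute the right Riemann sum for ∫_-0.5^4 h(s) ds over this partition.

Subinterval widths: 0.25, 0.25, 0.5, 2.75, 0.75.
Right endpoints: -0.25, 0, 0.5, 3.25, 4.
h(-0.25) = 4, h(0) = 3, h(0.5) = 2.5, h(3.25) = 35.5, h(4) = 55.
Sum = Σ Δs_i · h(s_i).
Sum = 141.875.

141.875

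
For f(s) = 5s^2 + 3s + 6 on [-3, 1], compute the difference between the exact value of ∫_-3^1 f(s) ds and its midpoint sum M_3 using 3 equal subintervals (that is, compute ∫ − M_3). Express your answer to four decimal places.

Exact integral: ∫_-3^1 f(s) ds ≈ 58.666667.
M_3 ≈ 55.703704.
Error ≈ 58.666667 − 55.703704 ≈ 2.9630.

2.9630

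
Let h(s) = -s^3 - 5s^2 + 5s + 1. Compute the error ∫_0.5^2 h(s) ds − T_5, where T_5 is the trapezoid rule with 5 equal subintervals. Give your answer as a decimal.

Exact integral: ∫_0.5^2 h(s) ds = -6.234375.
T_5 = -6.43125.
Error = -6.234375 − (-6.43125) = 0.196875.

0.196875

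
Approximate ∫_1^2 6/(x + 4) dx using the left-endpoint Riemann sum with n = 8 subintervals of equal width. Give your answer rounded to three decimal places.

1.107

Δx = (2 − 1)/8 = 0.125.
Left endpoints: 1, 1.125, 1.25, 1.375, 1.5, 1.625, 1.75, 1.875.
f(1) = 1.2, f(1.125) = 48/41, f(1.25) = 8/7, f(1.375) = 48/43, f(1.5) = 12/11, f(1.625) = 16/15, f(1.75) = 24/23, f(1.875) = 48/47.
Sum = Δx · [f(1) + f(1.125) + f(1.25) + ...].
Sum ≈ 1.107.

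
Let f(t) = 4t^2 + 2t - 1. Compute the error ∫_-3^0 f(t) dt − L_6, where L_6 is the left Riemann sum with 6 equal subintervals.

-8

Exact integral: ∫_-3^0 f(t) dt = 24.
L_6 = 32.
Error = 24 − 32 = -8.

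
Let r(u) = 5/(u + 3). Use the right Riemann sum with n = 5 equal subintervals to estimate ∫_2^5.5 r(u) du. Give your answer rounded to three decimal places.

Δu = (5.5 − 2)/5 = 0.7.
Right endpoints: 2.7, 3.4, 4.1, 4.8, 5.5.
r(2.7) = 50/57, r(3.4) = 0.78125, r(4.1) = 50/71, r(4.8) = 25/39, r(5.5) = 10/17.
Sum = Δu · [r(2.7) + r(3.4) + r(4.1) + r(4.8) + r(5.5)].
Sum ≈ 2.514.

2.514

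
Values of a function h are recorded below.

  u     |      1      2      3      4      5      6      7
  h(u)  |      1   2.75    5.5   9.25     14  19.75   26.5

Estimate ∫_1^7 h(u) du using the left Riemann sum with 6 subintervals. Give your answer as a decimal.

52.25

Δu = 1.
Sum = 1·[1 + 2.75 + 5.5 + 9.25 + 14 + 19.75] = 52.25.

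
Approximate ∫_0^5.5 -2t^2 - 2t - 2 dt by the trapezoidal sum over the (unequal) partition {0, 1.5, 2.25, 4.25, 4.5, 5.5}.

Subinterval widths: 1.5, 0.75, 2, 0.25, 1.
f(0) = -2, f(1.5) = -9.5, f(2.25) = -16.625, f(4.25) = -46.625, f(4.5) = -51.5, f(5.5) = -73.5.
On each subinterval the trapezoid contributes (Δt_i/2)·[f(t_{i-1}) + f(t_i)].
Sum = -156.4375.

-156.4375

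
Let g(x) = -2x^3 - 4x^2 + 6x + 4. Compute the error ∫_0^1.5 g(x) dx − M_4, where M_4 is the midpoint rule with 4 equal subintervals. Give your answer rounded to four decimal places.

Exact integral: ∫_0^1.5 g(x) dx = 5.71875.
M_4 ≈ 5.868164.
Error ≈ 5.71875 − 5.868164 ≈ -0.1494.

-0.1494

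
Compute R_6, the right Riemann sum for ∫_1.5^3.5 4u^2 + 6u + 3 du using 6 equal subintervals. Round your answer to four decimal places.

Δu = (3.5 − 1.5)/6 = 1/3.
Right endpoints: 11/6, 13/6, 2.5, 17/6, 19/6, 3.5.
f(11/6) = 247/9, f(13/6) = 313/9, f(2.5) = 43, f(17/6) = 469/9, f(19/6) = 559/9, f(3.5) = 73.
Sum = Δu · [f(11/6) + f(13/6) + f(2.5) + ...].
Sum ≈ 97.4815.

97.4815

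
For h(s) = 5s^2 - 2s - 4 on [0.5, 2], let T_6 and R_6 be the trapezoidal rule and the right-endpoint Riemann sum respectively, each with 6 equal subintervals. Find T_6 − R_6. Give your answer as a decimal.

T_6 = 3.453125.
R_6 = 5.421875.
T_6 − R_6 = -1.96875.

-1.96875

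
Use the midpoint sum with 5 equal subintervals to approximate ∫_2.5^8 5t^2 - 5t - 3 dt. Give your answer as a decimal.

Δt = (8 − 2.5)/5 = 1.1.
Midpoints: 3.05, 4.15, 5.25, 6.35, 7.45.
f(3.05) = 28.2625, f(4.15) = 62.3625, f(5.25) = 108.5625, f(6.35) = 166.8625, f(7.45) = 237.2625.
Sum = Δt · [f(3.05) + f(4.15) + f(5.25) + f(6.35) + f(7.45)].
Sum = 663.64375.

663.64375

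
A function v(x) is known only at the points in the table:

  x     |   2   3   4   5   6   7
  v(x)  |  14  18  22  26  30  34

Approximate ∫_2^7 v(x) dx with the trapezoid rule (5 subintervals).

120

Δx = 1.
T_5 = (1/2)·[14 + 2·18 + 2·22 + 2·26 + 2·30 + 34] = 120.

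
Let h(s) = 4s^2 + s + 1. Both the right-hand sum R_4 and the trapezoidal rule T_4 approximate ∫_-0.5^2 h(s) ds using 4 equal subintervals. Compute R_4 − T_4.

5.46875

R_4 = 21.328125.
T_4 = 15.859375.
R_4 − T_4 = 5.46875.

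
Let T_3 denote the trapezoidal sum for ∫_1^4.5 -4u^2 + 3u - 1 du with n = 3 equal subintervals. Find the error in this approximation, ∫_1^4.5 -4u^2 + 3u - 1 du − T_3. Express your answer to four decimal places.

Exact integral: ∫_1^4.5 f(u) du ≈ -94.791667.
T_3 ≈ -97.967593.
Error ≈ -94.791667 − (-97.967593) ≈ 3.1759.

3.1759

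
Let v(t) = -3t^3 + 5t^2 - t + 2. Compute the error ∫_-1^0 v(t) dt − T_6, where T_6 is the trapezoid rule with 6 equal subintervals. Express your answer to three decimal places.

-0.044

Exact integral: ∫_-1^0 v(t) dt ≈ 4.91667.
T_6 ≈ 4.96065.
Error ≈ 4.91667 − 4.96065 ≈ -0.044.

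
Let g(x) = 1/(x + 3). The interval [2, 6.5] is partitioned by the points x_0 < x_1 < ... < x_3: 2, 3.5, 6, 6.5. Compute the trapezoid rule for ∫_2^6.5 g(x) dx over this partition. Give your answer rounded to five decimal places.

Subinterval widths: 1.5, 2.5, 0.5.
g(2) = 0.2, g(3.5) = 2/13, g(6) = 1/9, g(6.5) = 2/19.
On each subinterval the trapezoid contributes (Δx_i/2)·[g(x_{i-1}) + g(x_i)].
Sum ≈ 0.65067.

0.65067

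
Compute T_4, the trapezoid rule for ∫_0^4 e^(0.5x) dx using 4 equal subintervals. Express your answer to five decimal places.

13.04322

Δx = (4 − 0)/4 = 1.
f(0) ≈ 1.00000, f(1) ≈ 1.64872, f(2) ≈ 2.71828, f(3) ≈ 4.48169, f(4) ≈ 7.38906.
T_4 = (Δx/2)·[f(x_0) + 2f(x_1) + 2f(x_2) + 2f(x_3) + f(x_4)].
Sum ≈ 13.04322.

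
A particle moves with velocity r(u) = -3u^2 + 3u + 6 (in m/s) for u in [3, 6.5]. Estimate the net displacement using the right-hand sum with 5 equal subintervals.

-208.845

Δu = (6.5 − 3)/5 = 0.7.
Right endpoints: 3.7, 4.4, 5.1, 5.8, 6.5.
r(3.7) = -23.97, r(4.4) = -38.88, r(5.1) = -56.73, r(5.8) = -77.52, r(6.5) = -101.25.
Sum = Δu · [r(3.7) + r(4.4) + r(5.1) + r(5.8) + r(6.5)].
Sum = -208.845.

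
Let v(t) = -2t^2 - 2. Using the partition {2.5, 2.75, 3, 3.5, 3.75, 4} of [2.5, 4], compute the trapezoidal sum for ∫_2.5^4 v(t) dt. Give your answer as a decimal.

Subinterval widths: 0.25, 0.25, 0.5, 0.25, 0.25.
v(2.5) = -14.5, v(2.75) = -17.125, v(3) = -20, v(3.5) = -26.5, v(3.75) = -30.125, v(4) = -34.
On each subinterval the trapezoid contributes (Δt_i/2)·[v(t_{i-1}) + v(t_i)].
Sum = -35.3125.

-35.3125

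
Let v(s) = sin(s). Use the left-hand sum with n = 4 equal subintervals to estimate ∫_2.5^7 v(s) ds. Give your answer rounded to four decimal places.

-1.4204

Δs = (7 − 2.5)/4 = 1.125.
Left endpoints: 2.5, 3.625, 4.75, 5.875.
v(2.5) ≈ 0.5985, v(3.625) ≈ -0.4648, v(4.75) ≈ -0.9993, v(5.875) ≈ -0.3969.
Sum = Δs · [v(2.5) + v(3.625) + v(4.75) + v(5.875)].
Sum ≈ -1.4204.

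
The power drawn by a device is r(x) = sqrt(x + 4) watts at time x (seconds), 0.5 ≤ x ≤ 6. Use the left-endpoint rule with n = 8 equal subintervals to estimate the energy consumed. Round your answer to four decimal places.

14.3570

Δx = (6 − 0.5)/8 = 0.6875.
Left endpoints: 0.5, 1.1875, 1.875, 2.5625, 3.25, 3.9375, 4.625, 5.3125.
r(0.5) ≈ 2.1213, r(1.1875) ≈ 2.2776, r(1.875) ≈ 2.4238, r(2.5625) ≈ 2.5617, r(3.25) ≈ 2.6926, r(3.9375) ≈ 2.8174, r(4.625) ≈ 2.9368, r(5.3125) ≈ 3.0516.
Sum = Δx · [r(0.5) + r(1.1875) + r(1.875) + ...].
Sum ≈ 14.3570.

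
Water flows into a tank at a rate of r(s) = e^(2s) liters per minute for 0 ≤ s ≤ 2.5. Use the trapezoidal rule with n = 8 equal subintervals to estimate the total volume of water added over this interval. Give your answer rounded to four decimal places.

Δs = (2.5 − 0)/8 = 0.3125.
r(0) ≈ 1.0000, r(0.3125) ≈ 1.8682, r(0.625) ≈ 3.4903, r(0.9375) ≈ 6.5208, r(1.25) ≈ 12.1825, r(1.5625) ≈ 22.7599, r(1.875) ≈ 42.5211, r(2.1875) ≈ 79.4398, r(2.5) ≈ 148.4132.
T_8 = (Δs/2)·[r(s_0) + 2r(s_1) + ... + 2r(s_{7}) + r(s_8)].
Sum ≈ 76.0904.

76.0904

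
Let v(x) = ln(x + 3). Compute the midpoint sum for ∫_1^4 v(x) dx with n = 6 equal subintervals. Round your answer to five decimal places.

5.07731

Δx = (4 − 1)/6 = 0.5.
Midpoints: 1.25, 1.75, 2.25, 2.75, 3.25, 3.75.
v(1.25) ≈ 1.44692, v(1.75) ≈ 1.55814, v(2.25) ≈ 1.65823, v(2.75) ≈ 1.74920, v(3.25) ≈ 1.83258, v(3.75) ≈ 1.90954.
Sum = Δx · [v(1.25) + v(1.75) + v(2.25) + ...].
Sum ≈ 5.07731.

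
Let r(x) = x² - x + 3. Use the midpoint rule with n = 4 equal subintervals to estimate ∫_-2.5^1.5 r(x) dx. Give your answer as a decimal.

Δx = (1.5 − (-2.5))/4 = 1.
Midpoints: -2, -1, 0, 1.
r(-2) = 9, r(-1) = 5, r(0) = 3, r(1) = 3.
Sum = Δx · [r(-2) + r(-1) + r(0) + r(1)].
Sum = 20.

20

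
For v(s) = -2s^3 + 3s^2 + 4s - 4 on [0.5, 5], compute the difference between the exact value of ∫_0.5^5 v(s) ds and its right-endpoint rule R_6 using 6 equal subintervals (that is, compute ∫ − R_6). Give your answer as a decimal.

64.7578125

Exact integral: ∫_0.5^5 v(s) ds = -156.09375.
R_6 = -220.8515625.
Error = -156.09375 − (-220.8515625) = 64.7578125.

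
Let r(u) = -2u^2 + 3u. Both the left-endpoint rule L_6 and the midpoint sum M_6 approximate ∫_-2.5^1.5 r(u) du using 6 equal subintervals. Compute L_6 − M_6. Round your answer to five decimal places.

-7.55556

L_6 ≈ -25.9259259.
M_6 ≈ -18.3703704.
L_6 − M_6 ≈ -7.55556.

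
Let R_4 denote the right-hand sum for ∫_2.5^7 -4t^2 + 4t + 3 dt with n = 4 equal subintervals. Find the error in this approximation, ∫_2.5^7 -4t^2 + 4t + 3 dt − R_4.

Exact integral: ∫_2.5^7 f(t) dt = -337.5.
R_4 = -427.359375.
Error = -337.5 − (-427.359375) = 89.859375.

89.859375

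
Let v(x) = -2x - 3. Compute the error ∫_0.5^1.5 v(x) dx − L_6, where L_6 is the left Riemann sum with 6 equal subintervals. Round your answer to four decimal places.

Exact integral: ∫_0.5^1.5 v(x) dx = -5.
L_6 ≈ -4.833333.
Error ≈ -5 − (-4.833333) ≈ -0.1667.

-0.1667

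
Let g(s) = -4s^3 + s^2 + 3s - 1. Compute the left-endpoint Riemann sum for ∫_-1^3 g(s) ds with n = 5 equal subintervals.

-30.56

Δs = (3 − (-1))/5 = 0.8.
Left endpoints: -1, -0.2, 0.6, 1.4, 2.2.
g(-1) = 1, g(-0.2) = -1.528, g(0.6) = 0.296, g(1.4) = -5.816, g(2.2) = -32.152.
Sum = Δs · [g(-1) + g(-0.2) + g(0.6) + g(1.4) + g(2.2)].
Sum = -30.56.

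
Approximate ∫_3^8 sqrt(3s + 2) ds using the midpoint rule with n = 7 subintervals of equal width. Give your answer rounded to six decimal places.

Δs = (8 − 3)/7 = 5/7.
Midpoints: 47/14, 57/14, 67/14, 5.5, 87/14, 97/14, 107/14.
f(47/14) ≈ 3.474396, f(57/14) ≈ 3.770184, f(67/14) ≈ 4.044396, f(5.5) ≈ 4.301163, f(87/14) ≈ 4.543441, f(97/14) ≈ 4.773438, f(107/14) ≈ 4.992852.
Sum = Δs · [f(47/14) + f(57/14) + f(67/14) + ...].
Sum ≈ 21.357050.

21.357050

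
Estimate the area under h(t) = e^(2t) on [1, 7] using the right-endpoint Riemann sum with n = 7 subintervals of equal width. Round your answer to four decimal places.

Δt = (7 − 1)/7 = 6/7.
Right endpoints: 13/7, 19/7, 25/7, 31/7, 37/7, 43/7, 7.
h(13/7) ≈ 41.0293, h(19/7) ≈ 227.8236, h(25/7) ≈ 1265.0376, h(31/7) ≈ 7024.3844, h(37/7) ≈ 39004.3544, h(43/7) ≈ 216579.7861, h(7) ≈ 1202604.2842.
Sum = Δt · [h(13/7) + h(19/7) + h(25/7) + ...].
Sum ≈ 1257211.4568.

1257211.4568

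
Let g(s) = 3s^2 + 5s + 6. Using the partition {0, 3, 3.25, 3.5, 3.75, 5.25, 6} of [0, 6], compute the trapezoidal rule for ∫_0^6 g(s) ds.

Subinterval widths: 3, 0.25, 0.25, 0.25, 1.5, 0.75.
g(0) = 6, g(3) = 48, g(3.25) = 53.9375, g(3.5) = 60.25, g(3.75) = 66.9375, g(5.25) = 114.9375, g(6) = 144.
On each subinterval the trapezoid contributes (Δs_i/2)·[g(s_{i-1}) + g(s_i)].
Sum = 357.421875.

357.421875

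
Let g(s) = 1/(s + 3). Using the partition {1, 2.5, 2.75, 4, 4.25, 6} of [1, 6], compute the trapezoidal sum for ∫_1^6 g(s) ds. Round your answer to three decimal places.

0.819

Subinterval widths: 1.5, 0.25, 1.25, 0.25, 1.75.
g(1) = 0.25, g(2.5) = 2/11, g(2.75) = 4/23, g(4) = 1/7, g(4.25) = 4/29, g(6) = 1/9.
On each subinterval the trapezoid contributes (Δs_i/2)·[g(s_{i-1}) + g(s_i)].
Sum ≈ 0.819.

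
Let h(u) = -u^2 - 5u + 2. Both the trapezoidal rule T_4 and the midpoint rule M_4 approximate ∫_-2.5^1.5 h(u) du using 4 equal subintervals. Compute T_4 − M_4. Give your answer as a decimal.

-1

T_4 = 11.
M_4 = 12.
T_4 − M_4 = -1.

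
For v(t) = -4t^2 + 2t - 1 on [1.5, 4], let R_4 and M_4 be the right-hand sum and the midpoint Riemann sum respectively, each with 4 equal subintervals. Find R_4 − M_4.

-16.6015625

R_4 = -85.859375.
M_4 = -69.2578125.
R_4 − M_4 = -16.6015625.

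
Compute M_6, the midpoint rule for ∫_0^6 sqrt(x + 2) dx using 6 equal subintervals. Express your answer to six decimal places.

13.206618

Δx = (6 − 0)/6 = 1.
Midpoints: 0.5, 1.5, 2.5, 3.5, 4.5, 5.5.
f(0.5) ≈ 1.581139, f(1.5) ≈ 1.870829, f(2.5) ≈ 2.121320, f(3.5) ≈ 2.345208, f(4.5) ≈ 2.549510, f(5.5) ≈ 2.738613.
Sum = Δx · [f(0.5) + f(1.5) + f(2.5) + ...].
Sum ≈ 13.206618.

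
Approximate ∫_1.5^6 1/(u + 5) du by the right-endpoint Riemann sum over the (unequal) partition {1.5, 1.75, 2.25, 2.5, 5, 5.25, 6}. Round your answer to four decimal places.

0.4819

Subinterval widths: 0.25, 0.5, 0.25, 2.5, 0.25, 0.75.
Right endpoints: 1.75, 2.25, 2.5, 5, 5.25, 6.
f(1.75) = 4/27, f(2.25) = 4/29, f(2.5) = 2/15, f(5) = 0.1, f(5.25) = 4/41, f(6) = 1/11.
Sum = Σ Δu_i · f(u_i).
Sum ≈ 0.4819.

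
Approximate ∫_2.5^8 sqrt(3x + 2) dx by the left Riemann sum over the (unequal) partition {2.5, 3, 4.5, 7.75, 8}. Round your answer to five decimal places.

20.56754

Subinterval widths: 0.5, 1.5, 3.25, 0.25.
Left endpoints: 2.5, 3, 4.5, 7.75.
f(2.5) ≈ 3.08221, f(3) ≈ 3.31662, f(4.5) ≈ 3.93700, f(7.75) ≈ 5.02494.
Sum = Σ Δx_i · f(x_i).
Sum ≈ 20.56754.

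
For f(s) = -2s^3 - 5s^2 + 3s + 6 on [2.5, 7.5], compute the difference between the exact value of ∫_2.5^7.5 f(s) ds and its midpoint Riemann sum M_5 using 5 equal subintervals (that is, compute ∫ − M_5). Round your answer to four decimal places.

-14.5833

Exact integral: ∫_2.5^7.5 f(s) ds ≈ -2134.583333.
M_5 = -2120.
Error ≈ -2134.583333 − (-2120) ≈ -14.5833.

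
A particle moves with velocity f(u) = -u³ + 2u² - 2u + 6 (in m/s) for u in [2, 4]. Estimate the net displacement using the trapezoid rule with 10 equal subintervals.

Δu = (4 − 2)/10 = 0.2.
f(2) = 2, f(2.2) = 0.632, f(2.4) = -1.104, f(2.6) = -3.256, f(2.8) = -5.872, f(3) = -9, f(3.2) = -12.688, f(3.4) = -16.984, f(3.6) = -21.936, f(3.8) = -27.592, f(4) = -34.
T_10 = (Δu/2)·[f(u_0) + 2f(u_1) + ... + 2f(u_{9}) + f(u_10)].
Sum = -22.76.

-22.76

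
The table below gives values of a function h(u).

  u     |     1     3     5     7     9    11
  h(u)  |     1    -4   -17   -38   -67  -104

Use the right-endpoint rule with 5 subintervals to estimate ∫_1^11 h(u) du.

-460

Δu = 2.
Sum = 2·[(-4) + (-17) + (-38) + (-67) + (-104)] = -460.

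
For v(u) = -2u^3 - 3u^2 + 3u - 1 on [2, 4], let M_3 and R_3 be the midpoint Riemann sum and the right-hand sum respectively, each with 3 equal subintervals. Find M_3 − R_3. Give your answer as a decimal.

52

M_3 ≈ -158.44444.
R_3 ≈ -210.44444.
M_3 − R_3 = 52.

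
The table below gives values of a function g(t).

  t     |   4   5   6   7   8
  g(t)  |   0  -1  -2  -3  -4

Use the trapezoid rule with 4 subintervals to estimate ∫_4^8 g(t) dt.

-8

Δt = 1.
T_4 = (1/2)·[0 + 2·(-1) + 2·(-2) + 2·(-3) + (-4)] = -8.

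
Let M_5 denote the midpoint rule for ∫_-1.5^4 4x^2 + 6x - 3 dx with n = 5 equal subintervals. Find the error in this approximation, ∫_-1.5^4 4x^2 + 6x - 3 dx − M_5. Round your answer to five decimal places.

2.21833

Exact integral: ∫_-1.5^4 f(x) dx ≈ 114.5833333.
M_5 = 112.365.
Error ≈ 114.5833333 − 112.365 ≈ 2.21833.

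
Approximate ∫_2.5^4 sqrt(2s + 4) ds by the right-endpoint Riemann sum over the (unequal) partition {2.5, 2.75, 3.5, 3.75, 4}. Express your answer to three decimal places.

Subinterval widths: 0.25, 0.75, 0.25, 0.25.
Right endpoints: 2.75, 3.5, 3.75, 4.
f(2.75) ≈ 3.082, f(3.5) ≈ 3.317, f(3.75) ≈ 3.391, f(4) ≈ 3.464.
Sum = Σ Δs_i · f(s_i).
Sum ≈ 4.972.

4.972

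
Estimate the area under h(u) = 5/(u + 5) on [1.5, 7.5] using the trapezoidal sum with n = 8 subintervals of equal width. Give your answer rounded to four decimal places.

Δu = (7.5 − 1.5)/8 = 0.75.
h(1.5) = 10/13, h(2.25) = 20/29, h(3) = 0.625, h(3.75) = 4/7, h(4.5) = 10/19, h(5.25) = 20/41, h(6) = 5/11, h(6.75) = 20/47, h(7.5) = 0.4.
T_8 = (Δu/2)·[h(u_0) + 2h(u_1) + ... + 2h(u_{7}) + h(u_8)].
Sum ≈ 3.2737.

3.2737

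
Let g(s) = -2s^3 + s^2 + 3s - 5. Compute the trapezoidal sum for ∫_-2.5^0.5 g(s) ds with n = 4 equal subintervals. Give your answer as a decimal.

Δs = (0.5 − (-2.5))/4 = 0.75.
g(-2.5) = 25, g(-1.75) = 3.53125, g(-1) = -5, g(-0.25) = -5.65625, g(0.5) = -3.5.
T_4 = (Δs/2)·[g(s_0) + 2g(s_1) + 2g(s_2) + 2g(s_3) + g(s_4)].
Sum = 2.71875.

2.71875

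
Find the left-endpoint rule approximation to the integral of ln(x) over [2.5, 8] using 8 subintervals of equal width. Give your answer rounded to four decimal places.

Δx = (8 − 2.5)/8 = 0.6875.
Left endpoints: 2.5, 3.1875, 3.875, 4.5625, 5.25, 5.9375, 6.625, 7.3125.
f(2.5) ≈ 0.9163, f(3.1875) ≈ 1.1592, f(3.875) ≈ 1.3545, f(4.5625) ≈ 1.5179, f(5.25) ≈ 1.6582, f(5.9375) ≈ 1.7813, f(6.625) ≈ 1.8909, f(7.3125) ≈ 1.9896.
Sum = Δx · [f(2.5) + f(3.1875) + f(3.875) + ...].
Sum ≈ 8.4342.

8.4342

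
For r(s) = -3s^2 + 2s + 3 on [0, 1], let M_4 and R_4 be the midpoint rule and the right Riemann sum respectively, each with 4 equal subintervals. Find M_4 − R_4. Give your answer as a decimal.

0.171875

M_4 = 3.015625.
R_4 = 2.84375.
M_4 − R_4 = 0.171875.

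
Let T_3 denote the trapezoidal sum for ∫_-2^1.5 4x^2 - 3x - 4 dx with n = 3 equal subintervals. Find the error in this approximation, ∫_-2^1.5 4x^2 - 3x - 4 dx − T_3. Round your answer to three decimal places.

-3.176

Exact integral: ∫_-2^1.5 f(x) dx ≈ 3.79167.
T_3 ≈ 6.96759.
Error ≈ 3.79167 − 6.96759 ≈ -3.176.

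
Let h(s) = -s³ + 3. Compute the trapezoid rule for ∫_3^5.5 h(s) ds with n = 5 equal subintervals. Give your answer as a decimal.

Δs = (5.5 − 3)/5 = 0.5.
h(3) = -24, h(3.5) = -39.875, h(4) = -61, h(4.5) = -88.125, h(5) = -122, h(5.5) = -163.375.
T_5 = (Δs/2)·[h(s_0) + 2h(s_1) + ... + 2h(s_{4}) + h(s_5)].
Sum = -202.34375.

-202.34375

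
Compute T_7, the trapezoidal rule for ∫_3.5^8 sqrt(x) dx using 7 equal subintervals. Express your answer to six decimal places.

Δx = (8 − 3.5)/7 = 9/14.
f(3.5) ≈ 1.870829, f(29/7) ≈ 2.035401, f(67/14) ≈ 2.187628, f(38/7) ≈ 2.329929, f(85/14) ≈ 2.464027, f(47/7) ≈ 2.591194, f(103/14) ≈ 2.712405, f(8) ≈ 2.828427.
T_7 = (Δx/2)·[f(x_0) + 2f(x_1) + ... + 2f(x_{6}) + f(x_7)].
Sum ≈ 10.716565.

10.716565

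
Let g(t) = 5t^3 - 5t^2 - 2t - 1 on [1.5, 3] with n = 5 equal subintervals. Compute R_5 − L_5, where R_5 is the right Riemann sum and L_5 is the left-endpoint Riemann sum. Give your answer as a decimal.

24.4125

R_5 = 60.15.
L_5 = 35.7375.
R_5 − L_5 = 24.4125.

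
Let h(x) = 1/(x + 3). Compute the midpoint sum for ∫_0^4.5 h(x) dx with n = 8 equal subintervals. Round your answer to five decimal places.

0.91507

Δx = (4.5 − 0)/8 = 0.5625.
Midpoints: 0.28125, 0.84375, 1.40625, 1.96875, 2.53125, 3.09375, 3.65625, 4.21875.
h(0.28125) = 32/105, h(0.84375) = 32/123, h(1.40625) = 32/141, h(1.96875) = 32/159, h(2.53125) = 32/177, h(3.09375) = 32/195, h(3.65625) = 32/213, h(4.21875) = 32/231.
Sum = Δx · [h(0.28125) + h(0.84375) + h(1.40625) + ...].
Sum ≈ 0.91507.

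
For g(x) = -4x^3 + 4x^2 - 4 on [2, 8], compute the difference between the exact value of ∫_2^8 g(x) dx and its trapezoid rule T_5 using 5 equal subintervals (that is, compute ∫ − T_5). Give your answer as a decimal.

Exact integral: ∫_2^8 g(x) dx = -3432.
T_5 = -3512.64.
Error = -3432 − (-3512.64) = 80.64.

80.64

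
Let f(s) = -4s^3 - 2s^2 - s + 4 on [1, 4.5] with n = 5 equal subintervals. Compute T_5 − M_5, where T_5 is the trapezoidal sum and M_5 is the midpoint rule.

-15.00625

T_5 = -474.775.
M_5 = -459.76875.
T_5 − M_5 = -15.00625.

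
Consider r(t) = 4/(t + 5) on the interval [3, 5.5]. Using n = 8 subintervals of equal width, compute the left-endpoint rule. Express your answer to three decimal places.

Δt = (5.5 − 3)/8 = 0.3125.
Left endpoints: 3, 3.3125, 3.625, 3.9375, 4.25, 4.5625, 4.875, 5.1875.
r(3) = 0.5, r(3.3125) = 64/133, r(3.625) = 32/69, r(3.9375) = 64/143, r(4.25) = 16/37, r(4.5625) = 64/153, r(4.875) = 32/79, r(5.1875) = 64/163.
Sum = Δt · [r(3) + r(3.3125) + r(3.625) + ...].
Sum ≈ 1.107.

1.107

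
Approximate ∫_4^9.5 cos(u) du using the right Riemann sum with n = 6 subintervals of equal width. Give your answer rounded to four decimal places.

Δu = (9.5 − 4)/6 = 11/12.
Right endpoints: 59/12, 35/6, 6.75, 23/3, 103/12, 9.5.
f(59/12) ≈ 0.2029, f(35/6) ≈ 0.9005, f(6.75) ≈ 0.8930, f(23/3) ≈ 0.1862, f(103/12) ≈ -0.6664, f(9.5) ≈ -0.9972.
Sum = Δu · [f(59/12) + f(35/6) + f(6.75) + ...].
Sum ≈ 0.4758.

0.4758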